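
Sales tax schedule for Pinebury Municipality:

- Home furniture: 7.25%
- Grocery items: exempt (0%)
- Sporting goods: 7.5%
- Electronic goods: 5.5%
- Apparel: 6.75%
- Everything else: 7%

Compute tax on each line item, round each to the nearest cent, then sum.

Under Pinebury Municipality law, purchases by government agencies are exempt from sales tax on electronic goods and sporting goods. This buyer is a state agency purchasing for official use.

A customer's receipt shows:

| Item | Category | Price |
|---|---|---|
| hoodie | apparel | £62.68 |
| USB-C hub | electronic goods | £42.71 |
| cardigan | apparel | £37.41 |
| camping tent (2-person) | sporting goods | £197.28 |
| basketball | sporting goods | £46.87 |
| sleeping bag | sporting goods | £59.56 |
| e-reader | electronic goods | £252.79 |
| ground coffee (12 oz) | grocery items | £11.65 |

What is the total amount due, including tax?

Hoodie £62.68: apparel → 6.75% → £4.23
USB-C hub £42.71: electronic goods, buyer-exempt → 0% → £0.00
Cardigan £37.41: apparel → 6.75% → £2.53
Camping tent (2-person) £197.28: sporting goods, buyer-exempt → 0% → £0.00
Basketball £46.87: sporting goods, buyer-exempt → 0% → £0.00
Sleeping bag £59.56: sporting goods, buyer-exempt → 0% → £0.00
E-reader £252.79: electronic goods, buyer-exempt → 0% → £0.00
Ground coffee (12 oz) £11.65: grocery items → 0% → £0.00
Subtotal = £710.95; tax = £6.76; total due = £717.71

£717.71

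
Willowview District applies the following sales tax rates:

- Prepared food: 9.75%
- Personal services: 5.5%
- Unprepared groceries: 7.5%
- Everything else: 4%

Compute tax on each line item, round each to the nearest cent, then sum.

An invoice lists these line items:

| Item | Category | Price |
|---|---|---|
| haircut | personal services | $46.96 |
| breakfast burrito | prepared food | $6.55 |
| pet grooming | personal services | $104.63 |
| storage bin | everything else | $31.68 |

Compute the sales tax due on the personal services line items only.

Haircut $46.96: personal services → 5.5% → $2.58
Pet grooming $104.63: personal services → 5.5% → $5.75
Tax on personal services = $2.58 + $5.75 = $8.33

$8.33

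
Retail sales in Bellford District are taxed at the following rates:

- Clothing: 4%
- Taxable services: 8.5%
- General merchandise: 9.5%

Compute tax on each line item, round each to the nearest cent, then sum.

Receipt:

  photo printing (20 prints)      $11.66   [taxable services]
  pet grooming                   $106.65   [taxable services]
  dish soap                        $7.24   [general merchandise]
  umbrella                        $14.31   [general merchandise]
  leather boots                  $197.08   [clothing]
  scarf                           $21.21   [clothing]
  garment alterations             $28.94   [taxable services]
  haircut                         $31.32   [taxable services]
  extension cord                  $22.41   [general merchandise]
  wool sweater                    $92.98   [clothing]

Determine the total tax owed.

$31.81

Photo printing (20 prints) $11.66: taxable services → 8.5% → $0.99
Pet grooming $106.65: taxable services → 8.5% → $9.07
Dish soap $7.24: general merchandise → 9.5% → $0.69
Umbrella $14.31: general merchandise → 9.5% → $1.36
Leather boots $197.08: clothing → 4% → $7.88
Scarf $21.21: clothing → 4% → $0.85
Garment alterations $28.94: taxable services → 8.5% → $2.46
Haircut $31.32: taxable services → 8.5% → $2.66
Extension cord $22.41: general merchandise → 9.5% → $2.13
Wool sweater $92.98: clothing → 4% → $3.72
Total tax = $0.99 + $9.07 + $0.69 + $1.36 + $7.88 + $0.85 + $2.46 + $2.66 + $2.13 + $3.72 = $31.81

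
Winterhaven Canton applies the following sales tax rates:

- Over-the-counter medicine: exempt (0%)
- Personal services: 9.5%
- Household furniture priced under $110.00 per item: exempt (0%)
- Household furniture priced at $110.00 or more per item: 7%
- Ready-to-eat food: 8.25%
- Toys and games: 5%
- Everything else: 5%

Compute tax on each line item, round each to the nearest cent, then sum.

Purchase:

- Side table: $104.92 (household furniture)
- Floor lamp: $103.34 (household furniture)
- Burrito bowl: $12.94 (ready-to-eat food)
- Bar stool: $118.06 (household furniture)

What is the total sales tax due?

Side table $104.92: household furniture, under $110.00 → 0% → $0.00
Floor lamp $103.34: household furniture, under $110.00 → 0% → $0.00
Burrito bowl $12.94: ready-to-eat food → 8.25% → $1.07
Bar stool $118.06: household furniture, $110.00 or more → 7% → $8.26
Total tax = $1.07 + $8.26 = $9.33

$9.33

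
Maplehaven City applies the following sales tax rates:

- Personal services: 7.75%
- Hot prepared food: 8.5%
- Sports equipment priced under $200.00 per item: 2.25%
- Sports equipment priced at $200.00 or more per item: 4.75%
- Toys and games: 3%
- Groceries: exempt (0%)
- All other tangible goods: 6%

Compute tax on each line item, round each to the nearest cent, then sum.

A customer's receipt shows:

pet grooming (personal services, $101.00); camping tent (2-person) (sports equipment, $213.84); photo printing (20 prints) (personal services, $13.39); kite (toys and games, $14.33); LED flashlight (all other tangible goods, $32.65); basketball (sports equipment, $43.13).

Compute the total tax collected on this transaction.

$22.39

Pet grooming $101.00: personal services → 7.75% → $7.83
Camping tent (2-person) $213.84: sports equipment, $200.00 or more → 4.75% → $10.16
Photo printing (20 prints) $13.39: personal services → 7.75% → $1.04
Kite $14.33: toys and games → 3% → $0.43
LED flashlight $32.65: all other tangible goods → 6% → $1.96
Basketball $43.13: sports equipment, under $200.00 → 2.25% → $0.97
Total tax = $7.83 + $10.16 + $1.04 + $0.43 + $1.96 + $0.97 = $22.39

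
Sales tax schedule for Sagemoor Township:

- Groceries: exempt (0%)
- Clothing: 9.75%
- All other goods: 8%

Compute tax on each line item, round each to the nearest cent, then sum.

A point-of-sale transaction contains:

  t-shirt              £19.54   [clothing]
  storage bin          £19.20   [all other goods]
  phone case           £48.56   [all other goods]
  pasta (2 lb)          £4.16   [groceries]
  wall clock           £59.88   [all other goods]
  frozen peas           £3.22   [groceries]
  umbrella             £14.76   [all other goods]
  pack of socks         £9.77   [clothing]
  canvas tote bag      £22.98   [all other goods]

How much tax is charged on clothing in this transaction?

T-shirt £19.54: clothing → 9.75% → £1.91
Pack of socks £9.77: clothing → 9.75% → £0.95
Tax on clothing = £1.91 + £0.95 = £2.86

£2.86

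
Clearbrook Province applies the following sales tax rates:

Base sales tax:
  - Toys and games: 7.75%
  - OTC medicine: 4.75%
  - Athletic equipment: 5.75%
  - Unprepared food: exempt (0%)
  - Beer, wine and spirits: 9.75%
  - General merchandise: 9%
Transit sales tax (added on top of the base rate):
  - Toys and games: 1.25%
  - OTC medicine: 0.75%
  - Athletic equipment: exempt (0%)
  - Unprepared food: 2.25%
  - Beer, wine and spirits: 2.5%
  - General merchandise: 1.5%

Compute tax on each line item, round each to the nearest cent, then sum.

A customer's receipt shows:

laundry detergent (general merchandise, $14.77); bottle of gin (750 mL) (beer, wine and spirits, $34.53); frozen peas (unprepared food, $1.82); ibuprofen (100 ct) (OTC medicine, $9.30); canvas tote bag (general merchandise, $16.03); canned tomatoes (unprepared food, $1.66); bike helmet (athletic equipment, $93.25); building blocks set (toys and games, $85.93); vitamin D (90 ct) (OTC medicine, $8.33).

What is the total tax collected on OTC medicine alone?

Ibuprofen (100 ct) $9.30: OTC medicine → 4.75% + 0.75% transit = 5.5% → $0.51
Vitamin D (90 ct) $8.33: OTC medicine → 4.75% + 0.75% transit = 5.5% → $0.46
Tax on OTC medicine = $0.51 + $0.46 = $0.97

$0.97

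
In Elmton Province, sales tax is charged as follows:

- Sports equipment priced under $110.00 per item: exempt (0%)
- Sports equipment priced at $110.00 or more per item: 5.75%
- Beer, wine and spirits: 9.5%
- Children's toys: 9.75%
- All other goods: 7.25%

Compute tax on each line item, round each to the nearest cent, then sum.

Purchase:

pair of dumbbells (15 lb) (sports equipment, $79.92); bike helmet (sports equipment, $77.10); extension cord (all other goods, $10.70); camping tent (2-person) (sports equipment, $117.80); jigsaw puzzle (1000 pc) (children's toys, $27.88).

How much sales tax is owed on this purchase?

Pair of dumbbells (15 lb) $79.92: sports equipment, under $110.00 → 0% → $0.00
Bike helmet $77.10: sports equipment, under $110.00 → 0% → $0.00
Extension cord $10.70: all other goods → 7.25% → $0.78
Camping tent (2-person) $117.80: sports equipment, $110.00 or more → 5.75% → $6.77
Jigsaw puzzle (1000 pc) $27.88: children's toys → 9.75% → $2.72
Total tax = $0.78 + $6.77 + $2.72 = $10.27

$10.27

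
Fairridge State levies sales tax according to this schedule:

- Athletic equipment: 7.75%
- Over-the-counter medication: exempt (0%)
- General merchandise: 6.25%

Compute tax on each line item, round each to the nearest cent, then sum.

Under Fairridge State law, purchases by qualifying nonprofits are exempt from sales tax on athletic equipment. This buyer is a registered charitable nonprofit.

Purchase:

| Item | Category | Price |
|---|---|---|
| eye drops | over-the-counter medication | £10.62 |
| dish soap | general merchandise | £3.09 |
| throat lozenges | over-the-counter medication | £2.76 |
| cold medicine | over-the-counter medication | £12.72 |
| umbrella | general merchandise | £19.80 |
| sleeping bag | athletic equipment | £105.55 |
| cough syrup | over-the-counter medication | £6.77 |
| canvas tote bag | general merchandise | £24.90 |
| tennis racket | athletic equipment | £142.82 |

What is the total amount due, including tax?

Eye drops £10.62: over-the-counter medication → 0% → £0.00
Dish soap £3.09: general merchandise → 6.25% → £0.19
Throat lozenges £2.76: over-the-counter medication → 0% → £0.00
Cold medicine £12.72: over-the-counter medication → 0% → £0.00
Umbrella £19.80: general merchandise → 6.25% → £1.24
Sleeping bag £105.55: athletic equipment, buyer-exempt → 0% → £0.00
Cough syrup £6.77: over-the-counter medication → 0% → £0.00
Canvas tote bag £24.90: general merchandise → 6.25% → £1.56
Tennis racket £142.82: athletic equipment, buyer-exempt → 0% → £0.00
Subtotal = £329.03; tax = £2.99; total due = £332.02

£332.02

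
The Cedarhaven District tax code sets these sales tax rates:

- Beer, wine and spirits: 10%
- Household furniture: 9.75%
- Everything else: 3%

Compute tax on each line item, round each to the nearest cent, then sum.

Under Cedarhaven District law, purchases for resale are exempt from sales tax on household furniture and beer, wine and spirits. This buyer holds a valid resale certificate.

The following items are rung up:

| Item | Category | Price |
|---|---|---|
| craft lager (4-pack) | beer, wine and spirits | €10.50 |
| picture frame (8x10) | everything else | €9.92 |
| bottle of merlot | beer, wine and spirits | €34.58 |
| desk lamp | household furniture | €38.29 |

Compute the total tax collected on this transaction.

€0.30

Craft lager (4-pack) €10.50: beer, wine and spirits, buyer-exempt → 0% → €0.00
Picture frame (8x10) €9.92: everything else → 3% → €0.30
Bottle of merlot €34.58: beer, wine and spirits, buyer-exempt → 0% → €0.00
Desk lamp €38.29: household furniture, buyer-exempt → 0% → €0.00
Total tax = €0.30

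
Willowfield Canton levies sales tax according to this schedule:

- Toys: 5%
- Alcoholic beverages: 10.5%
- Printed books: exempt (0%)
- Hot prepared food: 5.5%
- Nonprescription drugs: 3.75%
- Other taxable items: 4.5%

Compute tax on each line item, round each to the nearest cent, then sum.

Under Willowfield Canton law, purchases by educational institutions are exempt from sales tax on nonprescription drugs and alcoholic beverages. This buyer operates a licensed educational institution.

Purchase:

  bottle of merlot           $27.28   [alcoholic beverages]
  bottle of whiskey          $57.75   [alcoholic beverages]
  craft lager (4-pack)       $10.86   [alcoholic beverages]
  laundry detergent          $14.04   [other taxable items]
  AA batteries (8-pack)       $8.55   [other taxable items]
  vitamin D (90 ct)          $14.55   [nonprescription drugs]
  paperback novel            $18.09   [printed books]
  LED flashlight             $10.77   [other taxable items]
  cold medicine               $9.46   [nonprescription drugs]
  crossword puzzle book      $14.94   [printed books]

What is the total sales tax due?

$1.49

Bottle of merlot $27.28: alcoholic beverages, buyer-exempt → 0% → $0.00
Bottle of whiskey $57.75: alcoholic beverages, buyer-exempt → 0% → $0.00
Craft lager (4-pack) $10.86: alcoholic beverages, buyer-exempt → 0% → $0.00
Laundry detergent $14.04: other taxable items → 4.5% → $0.63
AA batteries (8-pack) $8.55: other taxable items → 4.5% → $0.38
Vitamin D (90 ct) $14.55: nonprescription drugs, buyer-exempt → 0% → $0.00
Paperback novel $18.09: printed books → 0% → $0.00
LED flashlight $10.77: other taxable items → 4.5% → $0.48
Cold medicine $9.46: nonprescription drugs, buyer-exempt → 0% → $0.00
Crossword puzzle book $14.94: printed books → 0% → $0.00
Total tax = $0.63 + $0.38 + $0.48 = $1.49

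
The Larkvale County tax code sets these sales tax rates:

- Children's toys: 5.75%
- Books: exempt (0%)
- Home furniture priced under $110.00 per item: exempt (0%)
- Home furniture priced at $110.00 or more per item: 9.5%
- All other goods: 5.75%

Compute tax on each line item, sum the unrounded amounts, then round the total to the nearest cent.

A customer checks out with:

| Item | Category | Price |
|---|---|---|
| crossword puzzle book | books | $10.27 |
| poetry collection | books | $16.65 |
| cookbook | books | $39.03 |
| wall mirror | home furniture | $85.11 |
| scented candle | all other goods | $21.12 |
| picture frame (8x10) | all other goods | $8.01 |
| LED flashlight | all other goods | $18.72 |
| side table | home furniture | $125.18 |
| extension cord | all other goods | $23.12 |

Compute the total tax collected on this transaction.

$15.97

Crossword puzzle book $10.27: books → 0% → $0.00
Poetry collection $16.65: books → 0% → $0.00
Cookbook $39.03: books → 0% → $0.00
Wall mirror $85.11: home furniture, under $110.00 → 0% → $0.00
Scented candle $21.12: all other goods → 5.75% → $1.2144
Picture frame (8x10) $8.01: all other goods → 5.75% → $0.460575
LED flashlight $18.72: all other goods → 5.75% → $1.0764
Side table $125.18: home furniture, $110.00 or more → 9.5% → $11.8921
Extension cord $23.12: all other goods → 5.75% → $1.3294
Unrounded tax sum = $15.972875 → $15.97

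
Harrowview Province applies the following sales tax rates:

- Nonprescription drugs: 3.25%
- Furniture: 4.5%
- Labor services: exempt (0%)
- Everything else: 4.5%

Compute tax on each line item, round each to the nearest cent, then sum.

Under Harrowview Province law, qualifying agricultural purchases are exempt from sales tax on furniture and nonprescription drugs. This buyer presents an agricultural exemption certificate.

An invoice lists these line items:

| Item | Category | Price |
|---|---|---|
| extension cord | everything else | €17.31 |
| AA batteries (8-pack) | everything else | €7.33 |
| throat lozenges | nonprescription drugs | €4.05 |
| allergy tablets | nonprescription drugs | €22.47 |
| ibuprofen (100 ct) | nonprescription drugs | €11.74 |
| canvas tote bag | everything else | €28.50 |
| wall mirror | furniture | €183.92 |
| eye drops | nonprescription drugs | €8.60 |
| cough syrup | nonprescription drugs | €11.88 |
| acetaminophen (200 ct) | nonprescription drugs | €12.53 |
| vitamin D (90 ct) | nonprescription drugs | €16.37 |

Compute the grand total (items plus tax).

Extension cord €17.31: everything else → 4.5% → €0.78
AA batteries (8-pack) €7.33: everything else → 4.5% → €0.33
Throat lozenges €4.05: nonprescription drugs, buyer-exempt → 0% → €0.00
Allergy tablets €22.47: nonprescription drugs, buyer-exempt → 0% → €0.00
Ibuprofen (100 ct) €11.74: nonprescription drugs, buyer-exempt → 0% → €0.00
Canvas tote bag €28.50: everything else → 4.5% → €1.28
Wall mirror €183.92: furniture, buyer-exempt → 0% → €0.00
Eye drops €8.60: nonprescription drugs, buyer-exempt → 0% → €0.00
Cough syrup €11.88: nonprescription drugs, buyer-exempt → 0% → €0.00
Acetaminophen (200 ct) €12.53: nonprescription drugs, buyer-exempt → 0% → €0.00
Vitamin D (90 ct) €16.37: nonprescription drugs, buyer-exempt → 0% → €0.00
Subtotal = €324.70; tax = €2.39; total due = €327.09

€327.09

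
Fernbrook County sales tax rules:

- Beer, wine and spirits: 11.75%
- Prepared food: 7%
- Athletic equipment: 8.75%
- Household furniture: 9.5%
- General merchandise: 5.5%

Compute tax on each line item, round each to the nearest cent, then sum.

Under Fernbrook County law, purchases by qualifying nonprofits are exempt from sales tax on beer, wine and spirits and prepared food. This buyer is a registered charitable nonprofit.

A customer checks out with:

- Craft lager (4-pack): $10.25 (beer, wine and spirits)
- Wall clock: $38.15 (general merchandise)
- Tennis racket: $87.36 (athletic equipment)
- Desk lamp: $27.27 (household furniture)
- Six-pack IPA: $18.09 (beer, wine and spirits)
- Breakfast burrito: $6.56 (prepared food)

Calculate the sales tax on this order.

$12.33

Craft lager (4-pack) $10.25: beer, wine and spirits, buyer-exempt → 0% → $0.00
Wall clock $38.15: general merchandise → 5.5% → $2.10
Tennis racket $87.36: athletic equipment → 8.75% → $7.64
Desk lamp $27.27: household furniture → 9.5% → $2.59
Six-pack IPA $18.09: beer, wine and spirits, buyer-exempt → 0% → $0.00
Breakfast burrito $6.56: prepared food, buyer-exempt → 0% → $0.00
Total tax = $2.10 + $7.64 + $2.59 = $12.33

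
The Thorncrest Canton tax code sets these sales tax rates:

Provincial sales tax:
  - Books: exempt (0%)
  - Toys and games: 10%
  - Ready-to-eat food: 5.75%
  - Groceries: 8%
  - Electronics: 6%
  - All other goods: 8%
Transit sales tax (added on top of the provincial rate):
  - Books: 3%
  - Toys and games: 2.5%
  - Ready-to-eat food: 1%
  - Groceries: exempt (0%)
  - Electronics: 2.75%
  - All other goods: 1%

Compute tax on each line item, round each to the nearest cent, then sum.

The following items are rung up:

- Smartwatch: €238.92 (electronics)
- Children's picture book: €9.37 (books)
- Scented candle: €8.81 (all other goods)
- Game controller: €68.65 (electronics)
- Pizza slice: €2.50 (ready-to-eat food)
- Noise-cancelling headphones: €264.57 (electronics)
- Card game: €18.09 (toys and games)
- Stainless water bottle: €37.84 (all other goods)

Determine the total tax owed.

Smartwatch €238.92: electronics → 6% + 2.75% transit = 8.75% → €20.91
Children's picture book €9.37: books → 0% + 3% transit = 3% → €0.28
Scented candle €8.81: all other goods → 8% + 1% transit = 9% → €0.79
Game controller €68.65: electronics → 6% + 2.75% transit = 8.75% → €6.01
Pizza slice €2.50: ready-to-eat food → 5.75% + 1% transit = 6.75% → €0.17
Noise-cancelling headphones €264.57: electronics → 6% + 2.75% transit = 8.75% → €23.15
Card game €18.09: toys and games → 10% + 2.5% transit = 12.5% → €2.26
Stainless water bottle €37.84: all other goods → 8% + 1% transit = 9% → €3.41
Total tax = €20.91 + €0.28 + €0.79 + €6.01 + €0.17 + €23.15 + €2.26 + €3.41 = €56.98

€56.98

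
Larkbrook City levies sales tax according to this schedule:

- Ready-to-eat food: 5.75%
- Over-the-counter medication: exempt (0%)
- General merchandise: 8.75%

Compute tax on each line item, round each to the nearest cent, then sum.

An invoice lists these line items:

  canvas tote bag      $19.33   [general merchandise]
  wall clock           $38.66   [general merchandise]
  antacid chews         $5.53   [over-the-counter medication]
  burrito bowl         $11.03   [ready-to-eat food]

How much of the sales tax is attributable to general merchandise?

$5.07

Canvas tote bag $19.33: general merchandise → 8.75% → $1.69
Wall clock $38.66: general merchandise → 8.75% → $3.38
Tax on general merchandise = $1.69 + $3.38 = $5.07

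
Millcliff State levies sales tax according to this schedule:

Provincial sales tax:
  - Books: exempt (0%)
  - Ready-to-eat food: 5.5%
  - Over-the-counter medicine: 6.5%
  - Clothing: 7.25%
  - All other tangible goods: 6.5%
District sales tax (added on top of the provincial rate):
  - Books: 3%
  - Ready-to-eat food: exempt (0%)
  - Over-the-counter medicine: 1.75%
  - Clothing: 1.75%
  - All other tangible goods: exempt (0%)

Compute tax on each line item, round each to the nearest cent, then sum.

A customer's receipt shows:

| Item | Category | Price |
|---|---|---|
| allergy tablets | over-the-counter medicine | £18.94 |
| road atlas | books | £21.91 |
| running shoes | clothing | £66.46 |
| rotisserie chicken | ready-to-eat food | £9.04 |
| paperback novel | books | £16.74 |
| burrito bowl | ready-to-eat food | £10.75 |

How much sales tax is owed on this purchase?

£9.79

Allergy tablets £18.94: over-the-counter medicine → 6.5% + 1.75% district = 8.25% → £1.56
Road atlas £21.91: books → 0% + 3% district = 3% → £0.66
Running shoes £66.46: clothing → 7.25% + 1.75% district = 9% → £5.98
Rotisserie chicken £9.04: ready-to-eat food → 5.5% + 0% district = 5.5% → £0.50
Paperback novel £16.74: books → 0% + 3% district = 3% → £0.50
Burrito bowl £10.75: ready-to-eat food → 5.5% + 0% district = 5.5% → £0.59
Total tax = £1.56 + £0.66 + £5.98 + £0.50 + £0.50 + £0.59 = £9.79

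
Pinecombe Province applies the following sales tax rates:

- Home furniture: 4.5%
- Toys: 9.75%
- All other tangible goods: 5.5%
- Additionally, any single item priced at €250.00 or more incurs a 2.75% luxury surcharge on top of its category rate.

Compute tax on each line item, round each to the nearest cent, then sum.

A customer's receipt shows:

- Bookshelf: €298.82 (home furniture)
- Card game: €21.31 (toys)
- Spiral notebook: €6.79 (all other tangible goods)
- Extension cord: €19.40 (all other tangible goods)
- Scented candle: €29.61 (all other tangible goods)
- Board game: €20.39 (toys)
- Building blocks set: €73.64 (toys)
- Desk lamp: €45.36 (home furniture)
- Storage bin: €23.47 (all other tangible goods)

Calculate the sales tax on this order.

€39.31

Bookshelf €298.82: home furniture → 4.5% + 2.75% surcharge = 7.25% → €21.66
Card game €21.31: toys → 9.75% → €2.08
Spiral notebook €6.79: all other tangible goods → 5.5% → €0.37
Extension cord €19.40: all other tangible goods → 5.5% → €1.07
Scented candle €29.61: all other tangible goods → 5.5% → €1.63
Board game €20.39: toys → 9.75% → €1.99
Building blocks set €73.64: toys → 9.75% → €7.18
Desk lamp €45.36: home furniture → 4.5% → €2.04
Storage bin €23.47: all other tangible goods → 5.5% → €1.29
Total tax = €21.66 + €2.08 + €0.37 + €1.07 + €1.63 + €1.99 + €7.18 + €2.04 + €1.29 = €39.31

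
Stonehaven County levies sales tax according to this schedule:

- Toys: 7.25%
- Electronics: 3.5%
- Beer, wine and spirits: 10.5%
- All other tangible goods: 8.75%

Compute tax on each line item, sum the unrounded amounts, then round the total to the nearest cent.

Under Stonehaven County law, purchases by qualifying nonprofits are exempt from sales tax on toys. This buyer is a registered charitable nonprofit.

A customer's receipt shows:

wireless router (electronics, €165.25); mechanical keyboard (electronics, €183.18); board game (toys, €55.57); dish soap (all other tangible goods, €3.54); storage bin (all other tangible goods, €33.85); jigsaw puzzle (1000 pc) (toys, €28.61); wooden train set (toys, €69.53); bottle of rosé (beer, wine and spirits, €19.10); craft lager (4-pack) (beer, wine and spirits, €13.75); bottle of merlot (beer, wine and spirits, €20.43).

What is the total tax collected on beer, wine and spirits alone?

Bottle of rosé €19.10: beer, wine and spirits → 10.5% → €2.0055
Craft lager (4-pack) €13.75: beer, wine and spirits → 10.5% → €1.44375
Bottle of merlot €20.43: beer, wine and spirits → 10.5% → €2.14515
Tax on beer, wine and spirits: unrounded sum = €5.5944 → €5.59

€5.59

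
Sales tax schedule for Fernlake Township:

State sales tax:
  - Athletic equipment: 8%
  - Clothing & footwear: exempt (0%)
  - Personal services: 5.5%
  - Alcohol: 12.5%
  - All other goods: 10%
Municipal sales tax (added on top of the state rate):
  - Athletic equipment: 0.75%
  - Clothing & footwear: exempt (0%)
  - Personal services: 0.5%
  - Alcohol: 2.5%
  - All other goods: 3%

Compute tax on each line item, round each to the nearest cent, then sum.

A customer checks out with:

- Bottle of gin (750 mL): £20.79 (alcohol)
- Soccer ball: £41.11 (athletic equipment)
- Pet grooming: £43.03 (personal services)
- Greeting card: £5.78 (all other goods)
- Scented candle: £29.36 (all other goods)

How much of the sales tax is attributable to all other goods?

£4.57

Greeting card £5.78: all other goods → 10% + 3% municipal = 13% → £0.75
Scented candle £29.36: all other goods → 10% + 3% municipal = 13% → £3.82
Tax on all other goods = £0.75 + £3.82 = £4.57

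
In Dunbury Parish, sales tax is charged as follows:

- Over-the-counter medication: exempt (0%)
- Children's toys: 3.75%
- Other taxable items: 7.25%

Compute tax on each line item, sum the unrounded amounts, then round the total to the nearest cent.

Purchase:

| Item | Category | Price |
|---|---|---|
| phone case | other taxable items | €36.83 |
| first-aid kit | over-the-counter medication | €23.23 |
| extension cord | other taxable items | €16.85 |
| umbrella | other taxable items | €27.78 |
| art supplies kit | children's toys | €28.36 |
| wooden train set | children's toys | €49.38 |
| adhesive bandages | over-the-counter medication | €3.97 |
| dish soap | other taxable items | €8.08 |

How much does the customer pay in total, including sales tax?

€203.89

Phone case €36.83: other taxable items → 7.25% → €2.670175
First-aid kit €23.23: over-the-counter medication → 0% → €0.00
Extension cord €16.85: other taxable items → 7.25% → €1.221625
Umbrella €27.78: other taxable items → 7.25% → €2.01405
Art supplies kit €28.36: children's toys → 3.75% → €1.0635
Wooden train set €49.38: children's toys → 3.75% → €1.85175
Adhesive bandages €3.97: over-the-counter medication → 0% → €0.00
Dish soap €8.08: other taxable items → 7.25% → €0.5858
Subtotal = €194.48; unrounded tax = €9.4069 → €9.41; total due = €203.89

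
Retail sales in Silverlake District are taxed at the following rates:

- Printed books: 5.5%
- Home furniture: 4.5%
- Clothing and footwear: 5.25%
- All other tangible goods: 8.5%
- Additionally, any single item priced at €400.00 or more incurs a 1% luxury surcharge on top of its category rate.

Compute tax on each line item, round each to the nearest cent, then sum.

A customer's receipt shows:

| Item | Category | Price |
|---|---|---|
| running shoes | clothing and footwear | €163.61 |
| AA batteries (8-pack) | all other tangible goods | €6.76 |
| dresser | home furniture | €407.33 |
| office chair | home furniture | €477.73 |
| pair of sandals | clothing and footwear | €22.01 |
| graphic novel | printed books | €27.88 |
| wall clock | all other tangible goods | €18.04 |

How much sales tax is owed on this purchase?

Running shoes €163.61: clothing and footwear → 5.25% → €8.59
AA batteries (8-pack) €6.76: all other tangible goods → 8.5% → €0.57
Dresser €407.33: home furniture → 4.5% + 1% surcharge = 5.5% → €22.40
Office chair €477.73: home furniture → 4.5% + 1% surcharge = 5.5% → €26.28
Pair of sandals €22.01: clothing and footwear → 5.25% → €1.16
Graphic novel €27.88: printed books → 5.5% → €1.53
Wall clock €18.04: all other tangible goods → 8.5% → €1.53
Total tax = €8.59 + €0.57 + €22.40 + €26.28 + €1.16 + €1.53 + €1.53 = €62.06

€62.06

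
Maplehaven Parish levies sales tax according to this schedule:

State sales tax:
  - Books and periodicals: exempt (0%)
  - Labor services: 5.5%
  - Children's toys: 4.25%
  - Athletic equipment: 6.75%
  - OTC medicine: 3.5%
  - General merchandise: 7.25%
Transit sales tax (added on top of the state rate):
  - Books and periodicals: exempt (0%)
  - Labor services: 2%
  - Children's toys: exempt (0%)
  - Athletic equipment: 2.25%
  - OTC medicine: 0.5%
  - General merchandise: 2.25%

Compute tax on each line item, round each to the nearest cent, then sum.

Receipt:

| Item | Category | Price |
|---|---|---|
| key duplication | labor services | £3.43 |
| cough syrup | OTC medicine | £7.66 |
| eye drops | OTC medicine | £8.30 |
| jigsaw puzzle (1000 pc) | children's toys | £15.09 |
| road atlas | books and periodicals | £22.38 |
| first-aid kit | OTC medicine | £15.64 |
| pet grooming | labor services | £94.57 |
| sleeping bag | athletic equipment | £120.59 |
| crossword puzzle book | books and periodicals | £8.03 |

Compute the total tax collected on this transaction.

£20.11

Key duplication £3.43: labor services → 5.5% + 2% transit = 7.5% → £0.26
Cough syrup £7.66: OTC medicine → 3.5% + 0.5% transit = 4% → £0.31
Eye drops £8.30: OTC medicine → 3.5% + 0.5% transit = 4% → £0.33
Jigsaw puzzle (1000 pc) £15.09: children's toys → 4.25% + 0% transit = 4.25% → £0.64
Road atlas £22.38: books and periodicals → 0% + 0% transit = 0% → £0.00
First-aid kit £15.64: OTC medicine → 3.5% + 0.5% transit = 4% → £0.63
Pet grooming £94.57: labor services → 5.5% + 2% transit = 7.5% → £7.09
Sleeping bag £120.59: athletic equipment → 6.75% + 2.25% transit = 9% → £10.85
Crossword puzzle book £8.03: books and periodicals → 0% + 0% transit = 0% → £0.00
Total tax = £0.26 + £0.31 + £0.33 + £0.64 + £0.63 + £7.09 + £10.85 = £20.11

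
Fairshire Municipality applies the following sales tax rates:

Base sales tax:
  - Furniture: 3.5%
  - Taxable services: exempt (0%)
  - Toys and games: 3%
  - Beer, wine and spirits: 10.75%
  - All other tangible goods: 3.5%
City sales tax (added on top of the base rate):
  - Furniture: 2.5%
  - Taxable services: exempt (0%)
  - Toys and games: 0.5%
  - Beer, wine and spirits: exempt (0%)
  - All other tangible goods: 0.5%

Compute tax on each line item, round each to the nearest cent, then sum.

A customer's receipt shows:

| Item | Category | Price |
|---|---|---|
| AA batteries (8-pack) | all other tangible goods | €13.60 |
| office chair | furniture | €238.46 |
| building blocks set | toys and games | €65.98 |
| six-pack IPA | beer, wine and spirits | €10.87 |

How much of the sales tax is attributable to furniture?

Office chair €238.46: furniture → 3.5% + 2.5% city = 6% → €14.31
Tax on furniture = €14.31

€14.31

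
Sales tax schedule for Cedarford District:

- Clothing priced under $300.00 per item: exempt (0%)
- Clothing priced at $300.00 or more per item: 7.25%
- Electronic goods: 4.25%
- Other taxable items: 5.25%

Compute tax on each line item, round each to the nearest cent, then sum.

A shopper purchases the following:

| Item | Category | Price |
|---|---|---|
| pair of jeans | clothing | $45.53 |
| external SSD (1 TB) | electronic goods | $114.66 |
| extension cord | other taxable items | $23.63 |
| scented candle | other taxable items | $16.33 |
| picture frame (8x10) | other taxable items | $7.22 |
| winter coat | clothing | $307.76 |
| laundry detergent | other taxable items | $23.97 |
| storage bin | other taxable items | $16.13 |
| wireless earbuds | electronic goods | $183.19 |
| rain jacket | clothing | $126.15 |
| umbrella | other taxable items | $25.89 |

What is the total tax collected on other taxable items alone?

$5.95

Extension cord $23.63: other taxable items → 5.25% → $1.24
Scented candle $16.33: other taxable items → 5.25% → $0.86
Picture frame (8x10) $7.22: other taxable items → 5.25% → $0.38
Laundry detergent $23.97: other taxable items → 5.25% → $1.26
Storage bin $16.13: other taxable items → 5.25% → $0.85
Umbrella $25.89: other taxable items → 5.25% → $1.36
Tax on other taxable items = $1.24 + $0.86 + $0.38 + $1.26 + $0.85 + $1.36 = $5.95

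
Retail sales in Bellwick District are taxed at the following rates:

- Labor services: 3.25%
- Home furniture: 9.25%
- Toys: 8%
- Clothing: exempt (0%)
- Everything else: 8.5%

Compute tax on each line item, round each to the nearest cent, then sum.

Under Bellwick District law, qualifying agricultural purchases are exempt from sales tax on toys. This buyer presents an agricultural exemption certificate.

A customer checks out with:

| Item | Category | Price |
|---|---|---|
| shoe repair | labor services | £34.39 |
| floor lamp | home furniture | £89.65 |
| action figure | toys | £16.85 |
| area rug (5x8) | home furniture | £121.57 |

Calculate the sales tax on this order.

£20.66

Shoe repair £34.39: labor services → 3.25% → £1.12
Floor lamp £89.65: home furniture → 9.25% → £8.29
Action figure £16.85: toys, buyer-exempt → 0% → £0.00
Area rug (5x8) £121.57: home furniture → 9.25% → £11.25
Total tax = £1.12 + £8.29 + £11.25 = £20.66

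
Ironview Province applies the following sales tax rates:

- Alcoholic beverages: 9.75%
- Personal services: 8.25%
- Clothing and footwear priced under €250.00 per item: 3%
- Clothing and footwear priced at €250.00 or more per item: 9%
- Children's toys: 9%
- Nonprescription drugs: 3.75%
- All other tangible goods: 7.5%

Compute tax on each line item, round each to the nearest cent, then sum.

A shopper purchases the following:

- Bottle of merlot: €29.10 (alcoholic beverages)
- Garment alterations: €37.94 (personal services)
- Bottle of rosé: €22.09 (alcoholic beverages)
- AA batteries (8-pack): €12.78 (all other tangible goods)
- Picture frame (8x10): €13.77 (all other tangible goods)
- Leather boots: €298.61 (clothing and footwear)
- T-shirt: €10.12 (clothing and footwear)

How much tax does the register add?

Bottle of merlot €29.10: alcoholic beverages → 9.75% → €2.84
Garment alterations €37.94: personal services → 8.25% → €3.13
Bottle of rosé €22.09: alcoholic beverages → 9.75% → €2.15
AA batteries (8-pack) €12.78: all other tangible goods → 7.5% → €0.96
Picture frame (8x10) €13.77: all other tangible goods → 7.5% → €1.03
Leather boots €298.61: clothing and footwear, €250.00 or more → 9% → €26.87
T-shirt €10.12: clothing and footwear, under €250.00 → 3% → €0.30
Total tax = €2.84 + €3.13 + €2.15 + €0.96 + €1.03 + €26.87 + €0.30 = €37.28

€37.28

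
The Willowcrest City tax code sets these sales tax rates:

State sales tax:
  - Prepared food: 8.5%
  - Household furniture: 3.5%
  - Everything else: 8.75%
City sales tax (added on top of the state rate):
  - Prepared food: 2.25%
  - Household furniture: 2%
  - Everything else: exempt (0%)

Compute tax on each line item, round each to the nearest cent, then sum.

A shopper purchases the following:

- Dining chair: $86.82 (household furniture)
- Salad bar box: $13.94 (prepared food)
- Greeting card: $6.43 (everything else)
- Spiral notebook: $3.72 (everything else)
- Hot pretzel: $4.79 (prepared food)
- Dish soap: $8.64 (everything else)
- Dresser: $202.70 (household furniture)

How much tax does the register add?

$19.59

Dining chair $86.82: household furniture → 3.5% + 2% city = 5.5% → $4.78
Salad bar box $13.94: prepared food → 8.5% + 2.25% city = 10.75% → $1.50
Greeting card $6.43: everything else → 8.75% + 0% city = 8.75% → $0.56
Spiral notebook $3.72: everything else → 8.75% + 0% city = 8.75% → $0.33
Hot pretzel $4.79: prepared food → 8.5% + 2.25% city = 10.75% → $0.51
Dish soap $8.64: everything else → 8.75% + 0% city = 8.75% → $0.76
Dresser $202.70: household furniture → 3.5% + 2% city = 5.5% → $11.15
Total tax = $4.78 + $1.50 + $0.56 + $0.33 + $0.51 + $0.76 + $11.15 = $19.59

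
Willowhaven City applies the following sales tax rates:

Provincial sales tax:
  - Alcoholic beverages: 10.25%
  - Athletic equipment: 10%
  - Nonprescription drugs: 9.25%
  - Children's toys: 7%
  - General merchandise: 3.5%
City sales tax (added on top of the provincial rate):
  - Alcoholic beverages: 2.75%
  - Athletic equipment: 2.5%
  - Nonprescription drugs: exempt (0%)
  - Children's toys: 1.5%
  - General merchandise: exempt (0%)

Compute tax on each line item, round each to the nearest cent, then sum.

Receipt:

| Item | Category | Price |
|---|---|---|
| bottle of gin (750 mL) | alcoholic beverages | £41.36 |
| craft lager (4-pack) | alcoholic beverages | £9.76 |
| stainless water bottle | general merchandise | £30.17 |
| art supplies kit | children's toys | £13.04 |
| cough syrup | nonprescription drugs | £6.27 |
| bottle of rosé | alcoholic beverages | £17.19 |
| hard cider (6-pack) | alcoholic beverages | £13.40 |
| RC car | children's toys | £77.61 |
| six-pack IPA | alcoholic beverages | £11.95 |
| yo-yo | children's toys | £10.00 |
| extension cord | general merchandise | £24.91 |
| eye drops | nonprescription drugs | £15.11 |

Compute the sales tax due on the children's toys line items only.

£8.56

Art supplies kit £13.04: children's toys → 7% + 1.5% city = 8.5% → £1.11
RC car £77.61: children's toys → 7% + 1.5% city = 8.5% → £6.60
Yo-yo £10.00: children's toys → 7% + 1.5% city = 8.5% → £0.85
Tax on children's toys = £1.11 + £6.60 + £0.85 = £8.56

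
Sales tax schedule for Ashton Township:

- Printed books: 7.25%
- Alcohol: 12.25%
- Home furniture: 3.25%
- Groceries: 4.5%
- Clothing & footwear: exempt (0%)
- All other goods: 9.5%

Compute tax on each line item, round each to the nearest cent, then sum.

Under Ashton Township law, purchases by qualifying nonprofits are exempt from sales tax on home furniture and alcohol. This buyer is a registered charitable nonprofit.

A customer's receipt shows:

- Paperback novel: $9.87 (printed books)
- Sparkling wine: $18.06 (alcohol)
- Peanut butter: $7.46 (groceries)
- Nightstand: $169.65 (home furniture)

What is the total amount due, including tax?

Paperback novel $9.87: printed books → 7.25% → $0.72
Sparkling wine $18.06: alcohol, buyer-exempt → 0% → $0.00
Peanut butter $7.46: groceries → 4.5% → $0.34
Nightstand $169.65: home furniture, buyer-exempt → 0% → $0.00
Subtotal = $205.04; tax = $1.06; total due = $206.10

$206.10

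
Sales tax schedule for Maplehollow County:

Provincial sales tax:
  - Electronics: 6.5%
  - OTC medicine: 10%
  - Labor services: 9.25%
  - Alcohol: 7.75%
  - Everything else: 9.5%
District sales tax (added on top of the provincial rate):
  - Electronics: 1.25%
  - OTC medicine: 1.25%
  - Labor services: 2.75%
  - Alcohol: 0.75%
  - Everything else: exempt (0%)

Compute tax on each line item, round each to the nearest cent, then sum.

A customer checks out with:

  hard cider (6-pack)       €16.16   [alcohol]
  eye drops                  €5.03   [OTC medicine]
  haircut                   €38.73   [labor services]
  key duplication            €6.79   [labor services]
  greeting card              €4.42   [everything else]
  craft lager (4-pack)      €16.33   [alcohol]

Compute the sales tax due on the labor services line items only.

€5.46

Haircut €38.73: labor services → 9.25% + 2.75% district = 12% → €4.65
Key duplication €6.79: labor services → 9.25% + 2.75% district = 12% → €0.81
Tax on labor services = €4.65 + €0.81 = €5.46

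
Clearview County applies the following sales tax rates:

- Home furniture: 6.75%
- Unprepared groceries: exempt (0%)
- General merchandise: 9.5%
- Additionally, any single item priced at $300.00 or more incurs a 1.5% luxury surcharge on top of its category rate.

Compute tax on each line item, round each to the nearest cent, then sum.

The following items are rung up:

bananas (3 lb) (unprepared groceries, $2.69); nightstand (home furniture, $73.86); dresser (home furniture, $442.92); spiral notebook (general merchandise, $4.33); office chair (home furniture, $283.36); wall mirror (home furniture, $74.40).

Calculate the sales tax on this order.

$66.09

Bananas (3 lb) $2.69: unprepared groceries → 0% → $0.00
Nightstand $73.86: home furniture → 6.75% → $4.99
Dresser $442.92: home furniture → 6.75% + 1.5% surcharge = 8.25% → $36.54
Spiral notebook $4.33: general merchandise → 9.5% → $0.41
Office chair $283.36: home furniture → 6.75% → $19.13
Wall mirror $74.40: home furniture → 6.75% → $5.02
Total tax = $4.99 + $36.54 + $0.41 + $19.13 + $5.02 = $66.09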